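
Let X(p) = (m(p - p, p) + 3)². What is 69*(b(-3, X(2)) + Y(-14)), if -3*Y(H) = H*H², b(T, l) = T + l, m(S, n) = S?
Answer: 63526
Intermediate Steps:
X(p) = 9 (X(p) = ((p - p) + 3)² = (0 + 3)² = 3² = 9)
Y(H) = -H³/3 (Y(H) = -H*H²/3 = -H³/3)
69*(b(-3, X(2)) + Y(-14)) = 69*((-3 + 9) - ⅓*(-14)³) = 69*(6 - ⅓*(-2744)) = 69*(6 + 2744/3) = 69*(2762/3) = 63526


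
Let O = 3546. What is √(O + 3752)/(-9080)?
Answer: -√7298/9080 ≈ -0.0094084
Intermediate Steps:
√(O + 3752)/(-9080) = √(3546 + 3752)/(-9080) = √7298*(-1/9080) = -√7298/9080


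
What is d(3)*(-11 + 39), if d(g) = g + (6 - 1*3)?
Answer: 168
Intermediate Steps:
d(g) = 3 + g (d(g) = g + (6 - 3) = g + 3 = 3 + g)
d(3)*(-11 + 39) = (3 + 3)*(-11 + 39) = 6*28 = 168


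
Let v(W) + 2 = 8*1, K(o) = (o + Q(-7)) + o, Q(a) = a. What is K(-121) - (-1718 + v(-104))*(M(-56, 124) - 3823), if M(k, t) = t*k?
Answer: -18433353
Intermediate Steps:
M(k, t) = k*t
K(o) = -7 + 2*o (K(o) = (o - 7) + o = (-7 + o) + o = -7 + 2*o)
v(W) = 6 (v(W) = -2 + 8*1 = -2 + 8 = 6)
K(-121) - (-1718 + v(-104))*(M(-56, 124) - 3823) = (-7 + 2*(-121)) - (-1718 + 6)*(-56*124 - 3823) = (-7 - 242) - (-1712)*(-6944 - 3823) = -249 - (-1712)*(-10767) = -249 - 1*18433104 = -249 - 18433104 = -18433353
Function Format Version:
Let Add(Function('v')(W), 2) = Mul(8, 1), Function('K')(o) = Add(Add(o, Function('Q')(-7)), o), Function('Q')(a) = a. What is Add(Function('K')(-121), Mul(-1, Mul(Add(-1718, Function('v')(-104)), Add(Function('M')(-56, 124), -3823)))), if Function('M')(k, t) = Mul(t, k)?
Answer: -18433353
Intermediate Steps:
Function('M')(k, t) = Mul(k, t)
Function('K')(o) = Add(-7, Mul(2, o)) (Function('K')(o) = Add(Add(o, -7), o) = Add(Add(-7, o), o) = Add(-7, Mul(2, o)))
Function('v')(W) = 6 (Function('v')(W) = Add(-2, Mul(8, 1)) = Add(-2, 8) = 6)
Add(Function('K')(-121), Mul(-1, Mul(Add(-1718, Function('v')(-104)), Add(Function('M')(-56, 124), -3823)))) = Add(Add(-7, Mul(2, -121)), Mul(-1, Mul(Add(-1718, 6), Add(Mul(-56, 124), -3823)))) = Add(Add(-7, -242), Mul(-1, Mul(-1712, Add(-6944, -3823)))) = Add(-249, Mul(-1, Mul(-1712, -10767))) = Add(-249, Mul(-1, 18433104)) = Add(-249, -18433104) = -18433353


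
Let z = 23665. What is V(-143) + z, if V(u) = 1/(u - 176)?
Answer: 7549134/319 ≈ 23665.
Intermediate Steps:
V(u) = 1/(-176 + u)
V(-143) + z = 1/(-176 - 143) + 23665 = 1/(-319) + 23665 = -1/319 + 23665 = 7549134/319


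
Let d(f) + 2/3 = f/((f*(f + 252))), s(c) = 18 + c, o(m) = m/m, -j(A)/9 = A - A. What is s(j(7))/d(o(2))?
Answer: -13662/503 ≈ -27.161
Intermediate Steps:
j(A) = 0 (j(A) = -9*(A - A) = -9*0 = 0)
o(m) = 1
d(f) = -2/3 + 1/(252 + f) (d(f) = -2/3 + f/((f*(f + 252))) = -2/3 + f/((f*(252 + f))) = -2/3 + f*(1/(f*(252 + f))) = -2/3 + 1/(252 + f))
s(j(7))/d(o(2)) = (18 + 0)/(((-501 - 2*1)/(3*(252 + 1)))) = 18/(((1/3)*(-501 - 2)/253)) = 18/(((1/3)*(1/253)*(-503))) = 18/(-503/759) = 18*(-759/503) = -13662/503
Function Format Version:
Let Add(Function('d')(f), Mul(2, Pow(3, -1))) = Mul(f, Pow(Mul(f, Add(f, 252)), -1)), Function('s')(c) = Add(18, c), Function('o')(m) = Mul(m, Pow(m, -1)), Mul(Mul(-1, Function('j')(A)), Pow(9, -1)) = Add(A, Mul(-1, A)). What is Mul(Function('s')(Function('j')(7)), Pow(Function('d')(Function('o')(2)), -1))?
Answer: Rational(-13662, 503) ≈ -27.161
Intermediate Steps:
Function('j')(A) = 0 (Function('j')(A) = Mul(-9, Add(A, Mul(-1, A))) = Mul(-9, 0) = 0)
Function('o')(m) = 1
Function('d')(f) = Add(Rational(-2, 3), Pow(Add(252, f), -1)) (Function('d')(f) = Add(Rational(-2, 3), Mul(f, Pow(Mul(f, Add(f, 252)), -1))) = Add(Rational(-2, 3), Mul(f, Pow(Mul(f, Add(252, f)), -1))) = Add(Rational(-2, 3), Mul(f, Mul(Pow(f, -1), Pow(Add(252, f), -1)))) = Add(Rational(-2, 3), Pow(Add(252, f), -1)))
Mul(Function('s')(Function('j')(7)), Pow(Function('d')(Function('o')(2)), -1)) = Mul(Add(18, 0), Pow(Mul(Rational(1, 3), Pow(Add(252, 1), -1), Add(-501, Mul(-2, 1))), -1)) = Mul(18, Pow(Mul(Rational(1, 3), Pow(253, -1), Add(-501, -2)), -1)) = Mul(18, Pow(Mul(Rational(1, 3), Rational(1, 253), -503), -1)) = Mul(18, Pow(Rational(-503, 759), -1)) = Mul(18, Rational(-759, 503)) = Rational(-13662, 503)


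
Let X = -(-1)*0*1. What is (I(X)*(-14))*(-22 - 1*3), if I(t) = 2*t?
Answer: 0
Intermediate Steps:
X = 0 (X = -1*0*1 = 0*1 = 0)
(I(X)*(-14))*(-22 - 1*3) = ((2*0)*(-14))*(-22 - 1*3) = (0*(-14))*(-22 - 3) = 0*(-25) = 0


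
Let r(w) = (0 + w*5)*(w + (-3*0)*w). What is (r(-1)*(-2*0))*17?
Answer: 0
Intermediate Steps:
r(w) = 5*w² (r(w) = (0 + 5*w)*(w + 0*w) = (5*w)*(w + 0) = (5*w)*w = 5*w²)
(r(-1)*(-2*0))*17 = ((5*(-1)²)*(-2*0))*17 = ((5*1)*0)*17 = (5*0)*17 = 0*17 = 0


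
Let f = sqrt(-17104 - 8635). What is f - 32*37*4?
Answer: -4736 + I*sqrt(25739) ≈ -4736.0 + 160.43*I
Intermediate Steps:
f = I*sqrt(25739) (f = sqrt(-25739) = I*sqrt(25739) ≈ 160.43*I)
f - 32*37*4 = I*sqrt(25739) - 32*37*4 = I*sqrt(25739) - 1184*4 = I*sqrt(25739) - 1*4736 = I*sqrt(25739) - 4736 = -4736 + I*sqrt(25739)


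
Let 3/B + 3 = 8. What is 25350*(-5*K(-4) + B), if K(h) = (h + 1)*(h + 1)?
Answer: -1125540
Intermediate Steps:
B = ⅗ (B = 3/(-3 + 8) = 3/5 = 3*(⅕) = ⅗ ≈ 0.60000)
K(h) = (1 + h)² (K(h) = (1 + h)*(1 + h) = (1 + h)²)
25350*(-5*K(-4) + B) = 25350*(-5*(1 - 4)² + ⅗) = 25350*(-5*(-3)² + ⅗) = 25350*(-5*9 + ⅗) = 25350*(-45 + ⅗) = 25350*(-222/5) = -1125540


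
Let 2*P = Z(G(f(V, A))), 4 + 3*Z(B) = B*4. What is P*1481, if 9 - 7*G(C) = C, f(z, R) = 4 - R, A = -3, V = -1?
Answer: -14810/21 ≈ -705.24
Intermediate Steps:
G(C) = 9/7 - C/7
Z(B) = -4/3 + 4*B/3 (Z(B) = -4/3 + (B*4)/3 = -4/3 + (4*B)/3 = -4/3 + 4*B/3)
P = -10/21 (P = (-4/3 + 4*(9/7 - (4 - 1*(-3))/7)/3)/2 = (-4/3 + 4*(9/7 - (4 + 3)/7)/3)/2 = (-4/3 + 4*(9/7 - ⅐*7)/3)/2 = (-4/3 + 4*(9/7 - 1)/3)/2 = (-4/3 + (4/3)*(2/7))/2 = (-4/3 + 8/21)/2 = (½)*(-20/21) = -10/21 ≈ -0.47619)
P*1481 = -10/21*1481 = -14810/21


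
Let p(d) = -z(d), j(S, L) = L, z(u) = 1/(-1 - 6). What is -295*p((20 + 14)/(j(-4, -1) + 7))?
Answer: -295/7 ≈ -42.143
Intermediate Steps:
z(u) = -⅐ (z(u) = 1/(-7) = -⅐)
p(d) = ⅐ (p(d) = -1*(-⅐) = ⅐)
-295*p((20 + 14)/(j(-4, -1) + 7)) = -295*⅐ = -295/7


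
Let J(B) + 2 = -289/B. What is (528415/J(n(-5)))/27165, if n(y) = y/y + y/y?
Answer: -211366/1591869 ≈ -0.13278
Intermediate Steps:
n(y) = 2 (n(y) = 1 + 1 = 2)
J(B) = -2 - 289/B
(528415/J(n(-5)))/27165 = (528415/(-2 - 289/2))/27165 = (528415/(-2 - 289*½))*(1/27165) = (528415/(-2 - 289/2))*(1/27165) = (528415/(-293/2))*(1/27165) = (528415*(-2/293))*(1/27165) = -1056830/293*1/27165 = -211366/1591869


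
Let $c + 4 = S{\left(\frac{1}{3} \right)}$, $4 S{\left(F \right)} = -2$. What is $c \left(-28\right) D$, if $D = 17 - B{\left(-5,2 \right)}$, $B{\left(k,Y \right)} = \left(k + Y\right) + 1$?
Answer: $2394$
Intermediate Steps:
$B{\left(k,Y \right)} = 1 + Y + k$ ($B{\left(k,Y \right)} = \left(Y + k\right) + 1 = 1 + Y + k$)
$S{\left(F \right)} = - \frac{1}{2}$ ($S{\left(F \right)} = \frac{1}{4} \left(-2\right) = - \frac{1}{2}$)
$D = 19$ ($D = 17 - \left(1 + 2 - 5\right) = 17 - -2 = 17 + 2 = 19$)
$c = - \frac{9}{2}$ ($c = -4 - \frac{1}{2} = - \frac{9}{2} \approx -4.5$)
$c \left(-28\right) D = \left(- \frac{9}{2}\right) \left(-28\right) 19 = 126 \cdot 19 = 2394$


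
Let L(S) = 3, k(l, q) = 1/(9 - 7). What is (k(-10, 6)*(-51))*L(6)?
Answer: -153/2 ≈ -76.500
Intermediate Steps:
k(l, q) = ½ (k(l, q) = 1/2 = ½)
(k(-10, 6)*(-51))*L(6) = ((½)*(-51))*3 = -51/2*3 = -153/2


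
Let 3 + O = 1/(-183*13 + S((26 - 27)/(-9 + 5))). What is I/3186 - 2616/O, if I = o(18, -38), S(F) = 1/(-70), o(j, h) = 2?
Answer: 693983137591/795963159 ≈ 871.88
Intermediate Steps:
S(F) = -1/70
I = 2
O = -499663/166531 (O = -3 + 1/(-183*13 - 1/70) = -3 + 1/(-2379 - 1/70) = -3 + 1/(-166531/70) = -3 - 70/166531 = -499663/166531 ≈ -3.0004)
I/3186 - 2616/O = 2/3186 - 2616/(-499663/166531) = 2*(1/3186) - 2616*(-166531/499663) = 1/1593 + 435645096/499663 = 693983137591/795963159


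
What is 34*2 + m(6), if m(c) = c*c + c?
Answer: 110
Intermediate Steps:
m(c) = c + c² (m(c) = c² + c = c + c²)
34*2 + m(6) = 34*2 + 6*(1 + 6) = 68 + 6*7 = 68 + 42 = 110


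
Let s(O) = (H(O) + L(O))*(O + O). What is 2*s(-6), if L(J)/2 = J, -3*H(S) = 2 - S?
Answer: 352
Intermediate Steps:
H(S) = -⅔ + S/3 (H(S) = -(2 - S)/3 = -⅔ + S/3)
L(J) = 2*J
s(O) = 2*O*(-⅔ + 7*O/3) (s(O) = ((-⅔ + O/3) + 2*O)*(O + O) = (-⅔ + 7*O/3)*(2*O) = 2*O*(-⅔ + 7*O/3))
2*s(-6) = 2*((⅔)*(-6)*(-2 + 7*(-6))) = 2*((⅔)*(-6)*(-2 - 42)) = 2*((⅔)*(-6)*(-44)) = 2*176 = 352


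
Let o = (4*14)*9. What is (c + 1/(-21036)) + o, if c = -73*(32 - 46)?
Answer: 32100935/21036 ≈ 1526.0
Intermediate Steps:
c = 1022 (c = -73*(-14) = 1022)
o = 504 (o = 56*9 = 504)
(c + 1/(-21036)) + o = (1022 + 1/(-21036)) + 504 = (1022 - 1/21036) + 504 = 21498791/21036 + 504 = 32100935/21036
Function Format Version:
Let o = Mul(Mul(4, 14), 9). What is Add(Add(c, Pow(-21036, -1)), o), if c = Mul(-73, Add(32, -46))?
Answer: Rational(32100935, 21036) ≈ 1526.0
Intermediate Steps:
c = 1022 (c = Mul(-73, -14) = 1022)
o = 504 (o = Mul(56, 9) = 504)
Add(Add(c, Pow(-21036, -1)), o) = Add(Add(1022, Pow(-21036, -1)), 504) = Add(Add(1022, Rational(-1, 21036)), 504) = Add(Rational(21498791, 21036), 504) = Rational(32100935, 21036)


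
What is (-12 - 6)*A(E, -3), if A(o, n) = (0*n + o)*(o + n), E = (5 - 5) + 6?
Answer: -324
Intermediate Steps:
E = 6 (E = 0 + 6 = 6)
A(o, n) = o*(n + o) (A(o, n) = (0 + o)*(n + o) = o*(n + o))
(-12 - 6)*A(E, -3) = (-12 - 6)*(6*(-3 + 6)) = -108*3 = -18*18 = -324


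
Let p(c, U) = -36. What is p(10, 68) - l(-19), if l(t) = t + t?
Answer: 2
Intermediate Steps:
l(t) = 2*t
p(10, 68) - l(-19) = -36 - 2*(-19) = -36 - 1*(-38) = -36 + 38 = 2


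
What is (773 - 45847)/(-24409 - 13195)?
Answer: 22537/18802 ≈ 1.1986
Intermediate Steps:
(773 - 45847)/(-24409 - 13195) = -45074/(-37604) = -45074*(-1/37604) = 22537/18802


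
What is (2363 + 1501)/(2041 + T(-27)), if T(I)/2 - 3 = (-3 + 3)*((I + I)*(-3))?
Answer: 168/89 ≈ 1.8876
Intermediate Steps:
T(I) = 6 (T(I) = 6 + 2*((-3 + 3)*((I + I)*(-3))) = 6 + 2*(0*((2*I)*(-3))) = 6 + 2*(0*(-6*I)) = 6 + 2*0 = 6 + 0 = 6)
(2363 + 1501)/(2041 + T(-27)) = (2363 + 1501)/(2041 + 6) = 3864/2047 = 3864*(1/2047) = 168/89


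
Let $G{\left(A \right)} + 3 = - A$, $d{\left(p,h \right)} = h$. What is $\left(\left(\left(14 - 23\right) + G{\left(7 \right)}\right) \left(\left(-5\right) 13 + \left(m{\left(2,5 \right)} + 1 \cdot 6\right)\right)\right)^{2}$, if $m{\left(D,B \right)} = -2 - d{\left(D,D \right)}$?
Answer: $1432809$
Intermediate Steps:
$G{\left(A \right)} = -3 - A$
$m{\left(D,B \right)} = -2 - D$
$\left(\left(\left(14 - 23\right) + G{\left(7 \right)}\right) \left(\left(-5\right) 13 + \left(m{\left(2,5 \right)} + 1 \cdot 6\right)\right)\right)^{2} = \left(\left(\left(14 - 23\right) - 10\right) \left(\left(-5\right) 13 + \left(\left(-2 - 2\right) + 1 \cdot 6\right)\right)\right)^{2} = \left(\left(\left(14 - 23\right) - 10\right) \left(-65 + \left(\left(-2 - 2\right) + 6\right)\right)\right)^{2} = \left(\left(-9 - 10\right) \left(-65 + \left(-4 + 6\right)\right)\right)^{2} = \left(- 19 \left(-65 + 2\right)\right)^{2} = \left(\left(-19\right) \left(-63\right)\right)^{2} = 1197^{2} = 1432809$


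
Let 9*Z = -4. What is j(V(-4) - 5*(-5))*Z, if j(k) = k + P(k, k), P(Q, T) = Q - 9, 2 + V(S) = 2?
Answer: -164/9 ≈ -18.222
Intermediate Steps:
V(S) = 0 (V(S) = -2 + 2 = 0)
P(Q, T) = -9 + Q
Z = -4/9 (Z = (⅑)*(-4) = -4/9 ≈ -0.44444)
j(k) = -9 + 2*k (j(k) = k + (-9 + k) = -9 + 2*k)
j(V(-4) - 5*(-5))*Z = (-9 + 2*(0 - 5*(-5)))*(-4/9) = (-9 + 2*(0 + 25))*(-4/9) = (-9 + 2*25)*(-4/9) = (-9 + 50)*(-4/9) = 41*(-4/9) = -164/9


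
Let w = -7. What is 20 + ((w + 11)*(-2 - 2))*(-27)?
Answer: 452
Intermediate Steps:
20 + ((w + 11)*(-2 - 2))*(-27) = 20 + ((-7 + 11)*(-2 - 2))*(-27) = 20 + (4*(-4))*(-27) = 20 - 16*(-27) = 20 + 432 = 452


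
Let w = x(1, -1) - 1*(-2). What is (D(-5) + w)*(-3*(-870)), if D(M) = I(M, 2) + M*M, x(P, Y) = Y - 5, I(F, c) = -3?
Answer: 46980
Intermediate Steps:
x(P, Y) = -5 + Y
D(M) = -3 + M² (D(M) = -3 + M*M = -3 + M²)
w = -4 (w = (-5 - 1) - 1*(-2) = -6 + 2 = -4)
(D(-5) + w)*(-3*(-870)) = ((-3 + (-5)²) - 4)*(-3*(-870)) = ((-3 + 25) - 4)*2610 = (22 - 4)*2610 = 18*2610 = 46980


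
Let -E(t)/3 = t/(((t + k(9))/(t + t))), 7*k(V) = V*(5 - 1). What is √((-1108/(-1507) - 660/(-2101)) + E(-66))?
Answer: 2*√44950795926884881/20436427 ≈ 20.749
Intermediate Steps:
k(V) = 4*V/7 (k(V) = (V*(5 - 1))/7 = (V*4)/7 = (4*V)/7 = 4*V/7)
E(t) = -6*t²/(36/7 + t) (E(t) = -3*t/((t + (4/7)*9)/(t + t)) = -3*t/((t + 36/7)/((2*t))) = -3*t/((36/7 + t)*(1/(2*t))) = -3*t/((36/7 + t)/(2*t)) = -3*t*2*t/(36/7 + t) = -6*t²/(36/7 + t))
√((-1108/(-1507) - 660/(-2101)) + E(-66)) = √((-1108/(-1507) - 660/(-2101)) - 42*(-66)²/(36 + 7*(-66))) = √((-1108*(-1/1507) - 660*(-1/2101)) - 42*4356/(36 - 462)) = √((1108/1507 + 60/191) - 42*4356/(-426)) = √(302048/287837 - 42*4356*(-1/426)) = √(302048/287837 + 30492/71) = √(8798171212/20436427) = 2*√44950795926884881/20436427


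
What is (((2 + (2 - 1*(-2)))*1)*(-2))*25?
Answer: -300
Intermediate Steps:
(((2 + (2 - 1*(-2)))*1)*(-2))*25 = (((2 + (2 + 2))*1)*(-2))*25 = (((2 + 4)*1)*(-2))*25 = ((6*1)*(-2))*25 = (6*(-2))*25 = -12*25 = -300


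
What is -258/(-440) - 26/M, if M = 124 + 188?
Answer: 83/165 ≈ 0.50303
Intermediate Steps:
M = 312
-258/(-440) - 26/M = -258/(-440) - 26/312 = -258*(-1/440) - 26*1/312 = 129/220 - 1/12 = 83/165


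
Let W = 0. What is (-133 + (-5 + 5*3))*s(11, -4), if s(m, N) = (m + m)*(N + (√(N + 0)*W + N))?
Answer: 21648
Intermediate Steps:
s(m, N) = 4*N*m (s(m, N) = (m + m)*(N + (√(N + 0)*0 + N)) = (2*m)*(N + (√N*0 + N)) = (2*m)*(N + (0 + N)) = (2*m)*(N + N) = (2*m)*(2*N) = 4*N*m)
(-133 + (-5 + 5*3))*s(11, -4) = (-133 + (-5 + 5*3))*(4*(-4)*11) = (-133 + (-5 + 15))*(-176) = (-133 + 10)*(-176) = -123*(-176) = 21648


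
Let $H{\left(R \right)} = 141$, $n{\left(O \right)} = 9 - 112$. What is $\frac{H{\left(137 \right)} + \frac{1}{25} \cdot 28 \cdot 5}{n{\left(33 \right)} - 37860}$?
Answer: $- \frac{733}{189815} \approx -0.0038617$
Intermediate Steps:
$n{\left(O \right)} = -103$ ($n{\left(O \right)} = 9 - 112 = -103$)
$\frac{H{\left(137 \right)} + \frac{1}{25} \cdot 28 \cdot 5}{n{\left(33 \right)} - 37860} = \frac{141 + \frac{1}{25} \cdot 28 \cdot 5}{-103 - 37860} = \frac{141 + \frac{1}{25} \cdot 28 \cdot 5}{-37963} = \left(141 + \frac{28}{25} \cdot 5\right) \left(- \frac{1}{37963}\right) = \left(141 + \frac{28}{5}\right) \left(- \frac{1}{37963}\right) = \frac{733}{5} \left(- \frac{1}{37963}\right) = - \frac{733}{189815}$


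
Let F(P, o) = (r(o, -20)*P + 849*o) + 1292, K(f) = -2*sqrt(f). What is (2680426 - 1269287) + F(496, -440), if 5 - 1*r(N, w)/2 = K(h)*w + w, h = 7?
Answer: 1063671 - 39680*sqrt(7) ≈ 9.5869e+5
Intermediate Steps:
r(N, w) = 10 - 2*w + 4*w*sqrt(7) (r(N, w) = 10 - 2*((-2*sqrt(7))*w + w) = 10 - 2*(-2*w*sqrt(7) + w) = 10 - 2*(w - 2*w*sqrt(7)) = 10 + (-2*w + 4*w*sqrt(7)) = 10 - 2*w + 4*w*sqrt(7))
F(P, o) = 1292 + 849*o + P*(50 - 80*sqrt(7)) (F(P, o) = ((10 - 2*(-20) + 4*(-20)*sqrt(7))*P + 849*o) + 1292 = ((10 + 40 - 80*sqrt(7))*P + 849*o) + 1292 = ((50 - 80*sqrt(7))*P + 849*o) + 1292 = (P*(50 - 80*sqrt(7)) + 849*o) + 1292 = (849*o + P*(50 - 80*sqrt(7))) + 1292 = 1292 + 849*o + P*(50 - 80*sqrt(7)))
(2680426 - 1269287) + F(496, -440) = (2680426 - 1269287) + (1292 + 849*(-440) + 10*496*(5 - 8*sqrt(7))) = 1411139 + (1292 - 373560 + (24800 - 39680*sqrt(7))) = 1411139 + (-347468 - 39680*sqrt(7)) = 1063671 - 39680*sqrt(7)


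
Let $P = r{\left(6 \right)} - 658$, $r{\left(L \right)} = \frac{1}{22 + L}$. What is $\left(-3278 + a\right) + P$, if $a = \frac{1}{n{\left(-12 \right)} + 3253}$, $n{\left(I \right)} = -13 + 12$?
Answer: $- \frac{22399571}{5691} \approx -3936.0$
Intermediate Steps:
$n{\left(I \right)} = -1$
$P = - \frac{18423}{28}$ ($P = \frac{1}{22 + 6} - 658 = \frac{1}{28} - 658 = - \frac{18423}{28} \approx -657.96$)
$a = \frac{1}{3252}$ ($a = \frac{1}{-1 + 3253} = \frac{1}{3252} \approx 0.0003075$)
$\left(-3278 + a\right) + P = \left(-3278 + \frac{1}{3252}\right) - \frac{18423}{28} = - \frac{10660055}{3252} - \frac{18423}{28} = - \frac{22399571}{5691}$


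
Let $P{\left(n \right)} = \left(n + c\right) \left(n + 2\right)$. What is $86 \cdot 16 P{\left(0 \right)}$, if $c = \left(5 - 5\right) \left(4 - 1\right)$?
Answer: $0$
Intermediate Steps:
$c = 0$ ($c = 0 \cdot 3 = 0$)
$P{\left(n \right)} = n \left(2 + n\right)$ ($P{\left(n \right)} = \left(n + 0\right) \left(n + 2\right) = n \left(2 + n\right)$)
$86 \cdot 16 P{\left(0 \right)} = 86 \cdot 16 \cdot 0 \left(2 + 0\right) = 1376 \cdot 0 \cdot 2 = 1376 \cdot 0 = 0$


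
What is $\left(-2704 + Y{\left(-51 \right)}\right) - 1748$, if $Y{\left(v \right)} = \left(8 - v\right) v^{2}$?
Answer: $149007$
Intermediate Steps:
$Y{\left(v \right)} = v^{2} \left(8 - v\right)$
$\left(-2704 + Y{\left(-51 \right)}\right) - 1748 = \left(-2704 + \left(-51\right)^{2} \left(8 - -51\right)\right) - 1748 = \left(-2704 + 2601 \left(8 + 51\right)\right) - 1748 = \left(-2704 + 2601 \cdot 59\right) - 1748 = \left(-2704 + 153459\right) - 1748 = 150755 - 1748 = 149007$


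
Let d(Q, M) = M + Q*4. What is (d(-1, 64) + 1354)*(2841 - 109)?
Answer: 3863048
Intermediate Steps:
d(Q, M) = M + 4*Q
(d(-1, 64) + 1354)*(2841 - 109) = ((64 + 4*(-1)) + 1354)*(2841 - 109) = ((64 - 4) + 1354)*2732 = (60 + 1354)*2732 = 1414*2732 = 3863048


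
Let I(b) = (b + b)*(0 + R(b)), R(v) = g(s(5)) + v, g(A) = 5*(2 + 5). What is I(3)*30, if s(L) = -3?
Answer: 6840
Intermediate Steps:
g(A) = 35 (g(A) = 5*7 = 35)
R(v) = 35 + v
I(b) = 2*b*(35 + b) (I(b) = (b + b)*(0 + (35 + b)) = (2*b)*(35 + b) = 2*b*(35 + b))
I(3)*30 = (2*3*(35 + 3))*30 = (2*3*38)*30 = 228*30 = 6840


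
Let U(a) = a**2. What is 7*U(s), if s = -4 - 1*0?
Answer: 112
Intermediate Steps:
s = -4 (s = -4 + 0 = -4)
7*U(s) = 7*(-4)**2 = 7*16 = 112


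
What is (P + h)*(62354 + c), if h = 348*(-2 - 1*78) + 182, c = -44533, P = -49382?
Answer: -1372929840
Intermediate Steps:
h = -27658 (h = 348*(-2 - 78) + 182 = 348*(-80) + 182 = -27840 + 182 = -27658)
(P + h)*(62354 + c) = (-49382 - 27658)*(62354 - 44533) = -77040*17821 = -1372929840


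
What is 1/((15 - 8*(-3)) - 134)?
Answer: -1/95 ≈ -0.010526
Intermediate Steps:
1/((15 - 8*(-3)) - 134) = 1/((15 + 24) - 134) = 1/(39 - 134) = 1/(-95) = -1/95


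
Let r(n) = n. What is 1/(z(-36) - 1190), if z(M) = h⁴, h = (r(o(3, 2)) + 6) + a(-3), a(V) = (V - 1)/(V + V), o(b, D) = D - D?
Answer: 81/63610 ≈ 0.0012734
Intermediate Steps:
o(b, D) = 0
a(V) = (-1 + V)/(2*V) (a(V) = (-1 + V)/((2*V)) = (-1 + V)*(1/(2*V)) = (-1 + V)/(2*V))
h = 20/3 (h = (0 + 6) + (½)*(-1 - 3)/(-3) = 6 + (½)*(-⅓)*(-4) = 6 + ⅔ = 20/3 ≈ 6.6667)
z(M) = 160000/81 (z(M) = (20/3)⁴ = 160000/81)
1/(z(-36) - 1190) = 1/(160000/81 - 1190) = 1/(63610/81) = 81/63610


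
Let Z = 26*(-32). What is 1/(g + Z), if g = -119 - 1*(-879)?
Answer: -1/72 ≈ -0.013889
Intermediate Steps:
Z = -832
g = 760 (g = -119 + 879 = 760)
1/(g + Z) = 1/(760 - 832) = 1/(-72) = -1/72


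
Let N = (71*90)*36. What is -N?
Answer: -230040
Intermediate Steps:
N = 230040 (N = 6390*36 = 230040)
-N = -1*230040 = -230040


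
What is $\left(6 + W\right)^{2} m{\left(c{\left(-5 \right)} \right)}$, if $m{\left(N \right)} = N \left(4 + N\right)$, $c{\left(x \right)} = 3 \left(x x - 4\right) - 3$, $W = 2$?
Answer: $245760$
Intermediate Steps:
$c{\left(x \right)} = -15 + 3 x^{2}$ ($c{\left(x \right)} = 3 \left(x^{2} - 4\right) - 3 = 3 \left(-4 + x^{2}\right) - 3 = \left(-12 + 3 x^{2}\right) - 3 = -15 + 3 x^{2}$)
$\left(6 + W\right)^{2} m{\left(c{\left(-5 \right)} \right)} = \left(6 + 2\right)^{2} \left(-15 + 3 \left(-5\right)^{2}\right) \left(4 - \left(15 - 3 \left(-5\right)^{2}\right)\right) = 8^{2} \left(-15 + 3 \cdot 25\right) \left(4 + \left(-15 + 3 \cdot 25\right)\right) = 64 \left(-15 + 75\right) \left(4 + \left(-15 + 75\right)\right) = 64 \cdot 60 \left(4 + 60\right) = 64 \cdot 60 \cdot 64 = 64 \cdot 3840 = 245760$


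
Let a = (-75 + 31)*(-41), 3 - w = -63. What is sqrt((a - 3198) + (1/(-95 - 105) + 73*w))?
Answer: sqrt(1369598)/20 ≈ 58.515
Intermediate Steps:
w = 66 (w = 3 - 1*(-63) = 3 + 63 = 66)
a = 1804 (a = -44*(-41) = 1804)
sqrt((a - 3198) + (1/(-95 - 105) + 73*w)) = sqrt((1804 - 3198) + (1/(-95 - 105) + 73*66)) = sqrt(-1394 + (1/(-200) + 4818)) = sqrt(-1394 + (-1/200 + 4818)) = sqrt(-1394 + 963599/200) = sqrt(684799/200) = sqrt(1369598)/20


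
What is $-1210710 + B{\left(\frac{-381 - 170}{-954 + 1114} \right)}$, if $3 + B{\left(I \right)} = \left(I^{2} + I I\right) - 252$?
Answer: $- \frac{15500048399}{12800} \approx -1.2109 \cdot 10^{6}$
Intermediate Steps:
$B{\left(I \right)} = -255 + 2 I^{2}$ ($B{\left(I \right)} = -3 - \left(252 - I^{2} - I I\right) = -3 + \left(\left(I^{2} + I^{2}\right) - 252\right) = -3 + \left(2 I^{2} - 252\right) = -3 + \left(-252 + 2 I^{2}\right) = -255 + 2 I^{2}$)
$-1210710 + B{\left(\frac{-381 - 170}{-954 + 1114} \right)} = -1210710 - \left(255 - 2 \left(\frac{-381 - 170}{-954 + 1114}\right)^{2}\right) = -1210710 - \left(255 - 2 \left(\frac{-381 + \left(-357 + 187\right)}{160}\right)^{2}\right) = -1210710 - \left(255 - 2 \left(\left(-381 - 170\right) \frac{1}{160}\right)^{2}\right) = -1210710 - \left(255 - 2 \left(\left(-551\right) \frac{1}{160}\right)^{2}\right) = -1210710 - \left(255 - 2 \left(- \frac{551}{160}\right)^{2}\right) = -1210710 + \left(-255 + 2 \cdot \frac{303601}{25600}\right) = -1210710 + \left(-255 + \frac{303601}{12800}\right) = -1210710 - \frac{2960399}{12800} = - \frac{15500048399}{12800}$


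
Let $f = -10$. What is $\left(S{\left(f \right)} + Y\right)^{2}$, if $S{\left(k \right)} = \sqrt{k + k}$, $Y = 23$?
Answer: $509 + 92 i \sqrt{5} \approx 509.0 + 205.72 i$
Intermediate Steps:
$S{\left(k \right)} = \sqrt{2} \sqrt{k}$ ($S{\left(k \right)} = \sqrt{2 k} = \sqrt{2} \sqrt{k}$)
$\left(S{\left(f \right)} + Y\right)^{2} = \left(\sqrt{2} \sqrt{-10} + 23\right)^{2} = \left(\sqrt{2} i \sqrt{10} + 23\right)^{2} = \left(2 i \sqrt{5} + 23\right)^{2} = \left(23 + 2 i \sqrt{5}\right)^{2}$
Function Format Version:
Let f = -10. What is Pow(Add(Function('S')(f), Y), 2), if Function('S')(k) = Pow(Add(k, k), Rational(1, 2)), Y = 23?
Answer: Add(509, Mul(92, I, Pow(5, Rational(1, 2)))) ≈ Add(509.00, Mul(205.72, I))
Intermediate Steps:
Function('S')(k) = Mul(Pow(2, Rational(1, 2)), Pow(k, Rational(1, 2))) (Function('S')(k) = Pow(Mul(2, k), Rational(1, 2)) = Mul(Pow(2, Rational(1, 2)), Pow(k, Rational(1, 2))))
Pow(Add(Function('S')(f), Y), 2) = Pow(Add(Mul(Pow(2, Rational(1, 2)), Pow(-10, Rational(1, 2))), 23), 2) = Pow(Add(Mul(Pow(2, Rational(1, 2)), Mul(I, Pow(10, Rational(1, 2)))), 23), 2) = Pow(Add(Mul(2, I, Pow(5, Rational(1, 2))), 23), 2) = Pow(Add(23, Mul(2, I, Pow(5, Rational(1, 2)))), 2)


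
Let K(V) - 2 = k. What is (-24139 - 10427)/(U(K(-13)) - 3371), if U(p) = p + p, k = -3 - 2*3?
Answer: 34566/3385 ≈ 10.212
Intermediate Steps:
k = -9 (k = -3 - 6 = -9)
K(V) = -7 (K(V) = 2 - 9 = -7)
U(p) = 2*p
(-24139 - 10427)/(U(K(-13)) - 3371) = (-24139 - 10427)/(2*(-7) - 3371) = -34566/(-14 - 3371) = -34566/(-3385) = -34566*(-1/3385) = 34566/3385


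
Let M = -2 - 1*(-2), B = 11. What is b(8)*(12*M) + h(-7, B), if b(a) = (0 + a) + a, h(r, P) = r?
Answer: -7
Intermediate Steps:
M = 0 (M = -2 + 2 = 0)
b(a) = 2*a (b(a) = a + a = 2*a)
b(8)*(12*M) + h(-7, B) = (2*8)*(12*0) - 7 = 16*0 - 7 = 0 - 7 = -7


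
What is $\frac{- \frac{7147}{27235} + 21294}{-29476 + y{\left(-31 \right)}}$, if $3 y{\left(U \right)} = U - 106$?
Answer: $- \frac{1739804829}{2412067775} \approx -0.72129$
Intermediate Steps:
$y{\left(U \right)} = - \frac{106}{3} + \frac{U}{3}$ ($y{\left(U \right)} = \frac{U - 106}{3} = \frac{-106 + U}{3} = - \frac{106}{3} + \frac{U}{3}$)
$\frac{- \frac{7147}{27235} + 21294}{-29476 + y{\left(-31 \right)}} = \frac{- \frac{7147}{27235} + 21294}{-29476 + \left(- \frac{106}{3} + \frac{1}{3} \left(-31\right)\right)} = \frac{\left(-7147\right) \frac{1}{27235} + 21294}{-29476 - \frac{137}{3}} = \frac{- \frac{7147}{27235} + 21294}{-29476 - \frac{137}{3}} = \frac{579934943}{27235 \left(- \frac{88565}{3}\right)} = \frac{579934943}{27235} \left(- \frac{3}{88565}\right) = - \frac{1739804829}{2412067775}$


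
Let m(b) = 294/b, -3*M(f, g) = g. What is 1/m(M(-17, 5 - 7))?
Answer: 1/441 ≈ 0.0022676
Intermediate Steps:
M(f, g) = -g/3
1/m(M(-17, 5 - 7)) = 1/(294/((-(5 - 7)/3))) = 1/(294/((-⅓*(-2)))) = 1/(294/(⅔)) = 1/(294*(3/2)) = 1/441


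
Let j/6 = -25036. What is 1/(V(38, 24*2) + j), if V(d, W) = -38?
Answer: -1/150254 ≈ -6.6554e-6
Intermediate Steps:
j = -150216 (j = 6*(-25036) = -150216)
1/(V(38, 24*2) + j) = 1/(-38 - 150216) = 1/(-150254) = -1/150254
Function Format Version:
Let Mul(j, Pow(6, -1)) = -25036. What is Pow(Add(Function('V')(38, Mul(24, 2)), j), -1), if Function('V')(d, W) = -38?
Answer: Rational(-1, 150254) ≈ -6.6554e-6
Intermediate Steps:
j = -150216 (j = Mul(6, -25036) = -150216)
Pow(Add(Function('V')(38, Mul(24, 2)), j), -1) = Pow(Add(-38, -150216), -1) = Pow(-150254, -1) = Rational(-1, 150254)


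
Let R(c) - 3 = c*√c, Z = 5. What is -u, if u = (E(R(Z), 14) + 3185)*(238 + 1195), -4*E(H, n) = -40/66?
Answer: -150622630/33 ≈ -4.5643e+6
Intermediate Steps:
R(c) = 3 + c^(3/2) (R(c) = 3 + c*√c = 3 + c^(3/2))
E(H, n) = 5/33 (E(H, n) = -(-10)/66 = -¼*(-20/33) = 5/33)
u = 150622630/33 (u = (5/33 + 3185)*(238 + 1195) = (105110/33)*1433 = 150622630/33 ≈ 4.5643e+6)
-u = -1*150622630/33 = -150622630/33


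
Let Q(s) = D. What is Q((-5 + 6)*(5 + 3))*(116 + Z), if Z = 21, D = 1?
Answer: 137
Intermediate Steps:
Q(s) = 1
Q((-5 + 6)*(5 + 3))*(116 + Z) = 1*(116 + 21) = 1*137 = 137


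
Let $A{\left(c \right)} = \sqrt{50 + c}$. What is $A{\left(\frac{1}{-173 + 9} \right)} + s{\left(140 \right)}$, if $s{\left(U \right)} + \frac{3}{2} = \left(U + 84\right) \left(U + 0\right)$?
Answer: $\frac{62717}{2} + \frac{3 \sqrt{37351}}{82} \approx 31366.0$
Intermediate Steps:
$s{\left(U \right)} = - \frac{3}{2} + U \left(84 + U\right)$ ($s{\left(U \right)} = - \frac{3}{2} + \left(U + 84\right) \left(U + 0\right) = - \frac{3}{2} + \left(84 + U\right) U = - \frac{3}{2} + U \left(84 + U\right)$)
$A{\left(\frac{1}{-173 + 9} \right)} + s{\left(140 \right)} = \sqrt{50 + \frac{1}{-173 + 9}} + \left(- \frac{3}{2} + 140^{2} + 84 \cdot 140\right) = \sqrt{50 + \frac{1}{-164}} + \left(- \frac{3}{2} + 19600 + 11760\right) = \sqrt{50 - \frac{1}{164}} + \frac{62717}{2} = \sqrt{\frac{8199}{164}} + \frac{62717}{2} = \frac{3 \sqrt{37351}}{82} + \frac{62717}{2} = \frac{62717}{2} + \frac{3 \sqrt{37351}}{82}$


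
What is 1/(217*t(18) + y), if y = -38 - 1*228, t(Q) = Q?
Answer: 1/3640 ≈ 0.00027473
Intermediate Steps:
y = -266 (y = -38 - 228 = -266)
1/(217*t(18) + y) = 1/(217*18 - 266) = 1/(3906 - 266) = 1/3640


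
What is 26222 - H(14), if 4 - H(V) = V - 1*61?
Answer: 26171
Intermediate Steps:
H(V) = 65 - V (H(V) = 4 - (V - 1*61) = 4 - (V - 61) = 4 - (-61 + V) = 4 + (61 - V) = 65 - V)
26222 - H(14) = 26222 - (65 - 1*14) = 26222 - (65 - 14) = 26222 - 1*51 = 26222 - 51 = 26171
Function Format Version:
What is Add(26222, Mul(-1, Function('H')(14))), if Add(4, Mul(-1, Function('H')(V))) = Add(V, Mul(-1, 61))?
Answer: 26171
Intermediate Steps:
Function('H')(V) = Add(65, Mul(-1, V)) (Function('H')(V) = Add(4, Mul(-1, Add(V, Mul(-1, 61)))) = Add(4, Mul(-1, Add(V, -61))) = Add(4, Mul(-1, Add(-61, V))) = Add(4, Add(61, Mul(-1, V))) = Add(65, Mul(-1, V)))
Add(26222, Mul(-1, Function('H')(14))) = Add(26222, Mul(-1, Add(65, Mul(-1, 14)))) = Add(26222, Mul(-1, Add(65, -14))) = Add(26222, Mul(-1, 51)) = Add(26222, -51) = 26171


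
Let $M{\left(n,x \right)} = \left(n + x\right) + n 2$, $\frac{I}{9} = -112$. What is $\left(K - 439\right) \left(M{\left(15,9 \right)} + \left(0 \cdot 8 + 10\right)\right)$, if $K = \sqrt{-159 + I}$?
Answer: $-28096 + 64 i \sqrt{1167} \approx -28096.0 + 2186.3 i$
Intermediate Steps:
$I = -1008$ ($I = 9 \left(-112\right) = -1008$)
$K = i \sqrt{1167}$ ($K = \sqrt{-159 - 1008} = \sqrt{-1167} = i \sqrt{1167} \approx 34.161 i$)
$M{\left(n,x \right)} = x + 3 n$ ($M{\left(n,x \right)} = \left(n + x\right) + 2 n = x + 3 n$)
$\left(K - 439\right) \left(M{\left(15,9 \right)} + \left(0 \cdot 8 + 10\right)\right) = \left(i \sqrt{1167} - 439\right) \left(\left(9 + 3 \cdot 15\right) + \left(0 \cdot 8 + 10\right)\right) = \left(-439 + i \sqrt{1167}\right) \left(\left(9 + 45\right) + \left(0 + 10\right)\right) = \left(-439 + i \sqrt{1167}\right) \left(54 + 10\right) = \left(-439 + i \sqrt{1167}\right) 64 = -28096 + 64 i \sqrt{1167}$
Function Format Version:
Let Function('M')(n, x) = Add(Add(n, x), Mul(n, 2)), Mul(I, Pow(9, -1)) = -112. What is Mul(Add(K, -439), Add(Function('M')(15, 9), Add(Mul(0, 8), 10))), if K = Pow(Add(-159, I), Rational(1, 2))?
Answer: Add(-28096, Mul(64, I, Pow(1167, Rational(1, 2)))) ≈ Add(-28096., Mul(2186.3, I))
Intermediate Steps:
I = -1008 (I = Mul(9, -112) = -1008)
K = Mul(I, Pow(1167, Rational(1, 2))) (K = Pow(Add(-159, -1008), Rational(1, 2)) = Pow(-1167, Rational(1, 2)) = Mul(I, Pow(1167, Rational(1, 2))) ≈ Mul(34.161, I))
Function('M')(n, x) = Add(x, Mul(3, n)) (Function('M')(n, x) = Add(Add(n, x), Mul(2, n)) = Add(x, Mul(3, n)))
Mul(Add(K, -439), Add(Function('M')(15, 9), Add(Mul(0, 8), 10))) = Mul(Add(Mul(I, Pow(1167, Rational(1, 2))), -439), Add(Add(9, Mul(3, 15)), Add(Mul(0, 8), 10))) = Mul(Add(-439, Mul(I, Pow(1167, Rational(1, 2)))), Add(Add(9, 45), Add(0, 10))) = Mul(Add(-439, Mul(I, Pow(1167, Rational(1, 2)))), Add(54, 10)) = Mul(Add(-439, Mul(I, Pow(1167, Rational(1, 2)))), 64) = Add(-28096, Mul(64, I, Pow(1167, Rational(1, 2))))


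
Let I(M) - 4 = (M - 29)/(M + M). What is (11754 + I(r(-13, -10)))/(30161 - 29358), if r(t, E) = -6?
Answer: 141131/9636 ≈ 14.646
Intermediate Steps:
I(M) = 4 + (-29 + M)/(2*M) (I(M) = 4 + (M - 29)/(M + M) = 4 + (-29 + M)/((2*M)) = 4 + (-29 + M)*(1/(2*M)) = 4 + (-29 + M)/(2*M))
(11754 + I(r(-13, -10)))/(30161 - 29358) = (11754 + (½)*(-29 + 9*(-6))/(-6))/(30161 - 29358) = (11754 + (½)*(-⅙)*(-29 - 54))/803 = (11754 + (½)*(-⅙)*(-83))*(1/803) = (11754 + 83/12)*(1/803) = (141131/12)*(1/803) = 141131/9636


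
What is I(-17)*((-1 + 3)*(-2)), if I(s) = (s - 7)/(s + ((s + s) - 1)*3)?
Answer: -48/61 ≈ -0.78689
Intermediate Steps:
I(s) = (-7 + s)/(-3 + 7*s) (I(s) = (-7 + s)/(s + (2*s - 1)*3) = (-7 + s)/(s + (-1 + 2*s)*3) = (-7 + s)/(s + (-3 + 6*s)) = (-7 + s)/(-3 + 7*s))
I(-17)*((-1 + 3)*(-2)) = ((-7 - 17)/(-3 + 7*(-17)))*((-1 + 3)*(-2)) = (-24/(-3 - 119))*(2*(-2)) = (-24/(-122))*(-4) = -1/122*(-24)*(-4) = (12/61)*(-4) = -48/61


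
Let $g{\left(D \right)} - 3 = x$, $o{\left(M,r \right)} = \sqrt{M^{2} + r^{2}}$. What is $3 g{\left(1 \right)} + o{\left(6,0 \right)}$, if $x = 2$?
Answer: $21$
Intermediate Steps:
$g{\left(D \right)} = 5$ ($g{\left(D \right)} = 3 + 2 = 5$)
$3 g{\left(1 \right)} + o{\left(6,0 \right)} = 3 \cdot 5 + \sqrt{6^{2} + 0^{2}} = 15 + \sqrt{36 + 0} = 15 + \sqrt{36} = 15 + 6 = 21$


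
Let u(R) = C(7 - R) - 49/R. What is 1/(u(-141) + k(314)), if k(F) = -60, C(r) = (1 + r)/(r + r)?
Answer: -41736/2468647 ≈ -0.016906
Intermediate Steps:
C(r) = (1 + r)/(2*r) (C(r) = (1 + r)/((2*r)) = (1 + r)*(1/(2*r)) = (1 + r)/(2*r))
u(R) = -49/R + (8 - R)/(2*(7 - R)) (u(R) = (1 + (7 - R))/(2*(7 - R)) - 49/R = (8 - R)/(2*(7 - R)) - 49/R = -49/R + (8 - R)/(2*(7 - R)))
1/(u(-141) + k(314)) = 1/((1/2)*(686 + (-141)**2 - 106*(-141))/(-141*(-7 - 141)) - 60) = 1/((1/2)*(-1/141)*(686 + 19881 + 14946)/(-148) - 60) = 1/((1/2)*(-1/141)*(-1/148)*35513 - 60) = 1/(35513/41736 - 60) = 1/(-2468647/41736) = -41736/2468647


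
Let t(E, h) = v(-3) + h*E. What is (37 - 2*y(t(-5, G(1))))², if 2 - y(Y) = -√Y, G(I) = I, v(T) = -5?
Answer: 1049 - 132*I*√10 ≈ 1049.0 - 417.42*I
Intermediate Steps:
t(E, h) = -5 + E*h (t(E, h) = -5 + h*E = -5 + E*h)
y(Y) = 2 + √Y (y(Y) = 2 - (-1)*√Y = 2 + √Y)
(37 - 2*y(t(-5, G(1))))² = (37 - 2*(2 + √(-5 - 5*1)))² = (37 - 2*(2 + √(-5 - 5)))² = (37 - 2*(2 + √(-10)))² = (37 - 2*(2 + I*√10))² = (37 + (-4 - 2*I*√10))² = (33 - 2*I*√10)²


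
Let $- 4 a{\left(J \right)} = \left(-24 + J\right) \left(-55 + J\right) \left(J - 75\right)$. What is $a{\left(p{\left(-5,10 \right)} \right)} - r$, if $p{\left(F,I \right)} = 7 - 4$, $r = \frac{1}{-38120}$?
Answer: $\frac{749286721}{38120} \approx 19656.0$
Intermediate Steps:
$r = - \frac{1}{38120} \approx -2.6233 \cdot 10^{-5}$
$p{\left(F,I \right)} = 3$
$a{\left(J \right)} = - \frac{\left(-75 + J\right) \left(-55 + J\right) \left(-24 + J\right)}{4}$ ($a{\left(J \right)} = - \frac{\left(-24 + J\right) \left(-55 + J\right) \left(J - 75\right)}{4} = - \frac{\left(-55 + J\right) \left(-24 + J\right) \left(-75 + J\right)}{4} = - \frac{\left(-75 + J\right) \left(-55 + J\right) \left(-24 + J\right)}{4}$)
$a{\left(p{\left(-5,10 \right)} \right)} - r = \left(24750 - \frac{21735}{4} - \frac{3^{3}}{4} + \frac{77 \cdot 3^{2}}{2}\right) - - \frac{1}{38120} = \left(24750 - \frac{21735}{4} - \frac{27}{4} + \frac{77}{2} \cdot 9\right) + \frac{1}{38120} = \left(24750 - \frac{21735}{4} - \frac{27}{4} + \frac{693}{2}\right) + \frac{1}{38120} = 19656 + \frac{1}{38120} = \frac{749286721}{38120}$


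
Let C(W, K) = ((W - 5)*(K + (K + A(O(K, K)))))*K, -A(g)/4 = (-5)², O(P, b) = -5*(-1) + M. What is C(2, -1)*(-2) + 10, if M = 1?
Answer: 622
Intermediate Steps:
O(P, b) = 6 (O(P, b) = -5*(-1) + 1 = 5 + 1 = 6)
A(g) = -100 (A(g) = -4*(-5)² = -4*25 = -100)
C(W, K) = K*(-100 + 2*K)*(-5 + W) (C(W, K) = ((W - 5)*(K + (K - 100)))*K = ((-5 + W)*(K + (-100 + K)))*K = ((-5 + W)*(-100 + 2*K))*K = ((-100 + 2*K)*(-5 + W))*K = K*(-100 + 2*K)*(-5 + W))
C(2, -1)*(-2) + 10 = (2*(-1)*(250 - 50*2 - 5*(-1) - 1*2))*(-2) + 10 = (2*(-1)*(250 - 100 + 5 - 2))*(-2) + 10 = (2*(-1)*153)*(-2) + 10 = -306*(-2) + 10 = 612 + 10 = 622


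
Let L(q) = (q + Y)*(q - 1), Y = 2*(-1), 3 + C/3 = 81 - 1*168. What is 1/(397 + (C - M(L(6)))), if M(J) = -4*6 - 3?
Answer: 1/154 ≈ 0.0064935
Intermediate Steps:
C = -270 (C = -9 + 3*(81 - 1*168) = -9 + 3*(81 - 168) = -9 + 3*(-87) = -9 - 261 = -270)
Y = -2
L(q) = (-1 + q)*(-2 + q) (L(q) = (q - 2)*(q - 1) = (-2 + q)*(-1 + q) = (-1 + q)*(-2 + q))
M(J) = -27 (M(J) = -24 - 3 = -27)
1/(397 + (C - M(L(6)))) = 1/(397 + (-270 - 1*(-27))) = 1/(397 + (-270 + 27)) = 1/(397 - 243) = 1/154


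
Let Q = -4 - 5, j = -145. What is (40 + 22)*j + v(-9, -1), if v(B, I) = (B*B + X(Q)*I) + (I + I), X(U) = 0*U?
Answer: -8911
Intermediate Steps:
Q = -9
X(U) = 0
v(B, I) = B**2 + 2*I (v(B, I) = (B*B + 0*I) + (I + I) = (B**2 + 0) + 2*I = B**2 + 2*I)
(40 + 22)*j + v(-9, -1) = (40 + 22)*(-145) + ((-9)**2 + 2*(-1)) = 62*(-145) + (81 - 2) = -8990 + 79 = -8911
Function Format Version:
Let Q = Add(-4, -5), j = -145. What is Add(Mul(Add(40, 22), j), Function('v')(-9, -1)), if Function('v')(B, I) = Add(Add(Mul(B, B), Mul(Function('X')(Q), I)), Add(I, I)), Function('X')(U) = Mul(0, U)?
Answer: -8911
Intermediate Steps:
Q = -9
Function('X')(U) = 0
Function('v')(B, I) = Add(Pow(B, 2), Mul(2, I)) (Function('v')(B, I) = Add(Add(Mul(B, B), Mul(0, I)), Add(I, I)) = Add(Add(Pow(B, 2), 0), Mul(2, I)) = Add(Pow(B, 2), Mul(2, I)))
Add(Mul(Add(40, 22), j), Function('v')(-9, -1)) = Add(Mul(Add(40, 22), -145), Add(Pow(-9, 2), Mul(2, -1))) = Add(Mul(62, -145), Add(81, -2)) = Add(-8990, 79) = -8911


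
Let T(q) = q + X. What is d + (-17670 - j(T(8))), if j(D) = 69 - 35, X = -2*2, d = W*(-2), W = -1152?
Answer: -15400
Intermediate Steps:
d = 2304 (d = -1152*(-2) = 2304)
X = -4
T(q) = -4 + q (T(q) = q - 4 = -4 + q)
j(D) = 34
d + (-17670 - j(T(8))) = 2304 + (-17670 - 1*34) = 2304 + (-17670 - 34) = 2304 - 17704 = -15400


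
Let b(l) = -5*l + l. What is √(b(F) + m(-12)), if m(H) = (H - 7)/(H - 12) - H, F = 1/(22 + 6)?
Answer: 5*√3570/84 ≈ 3.5565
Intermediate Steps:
F = 1/28 ≈ 0.035714
b(l) = -4*l
m(H) = -H + (-7 + H)/(-12 + H) (m(H) = (-7 + H)/(-12 + H) - H = -H + (-7 + H)/(-12 + H))
√(b(F) + m(-12)) = √(-4*1/28 + (-7 - 1*(-12)² + 13*(-12))/(-12 - 12)) = √(-⅐ + (-7 - 1*144 - 156)/(-24)) = √(-⅐ - (-7 - 144 - 156)/24) = √(-⅐ - 1/24*(-307)) = √(-⅐ + 307/24) = √(2125/168) = 5*√3570/84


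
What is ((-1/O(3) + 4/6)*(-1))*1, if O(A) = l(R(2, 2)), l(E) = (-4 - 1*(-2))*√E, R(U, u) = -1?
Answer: -⅔ + I/2 ≈ -0.66667 + 0.5*I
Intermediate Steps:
l(E) = -2*√E (l(E) = (-4 + 2)*√E = -2*√E)
O(A) = -2*I
((-1/O(3) + 4/6)*(-1))*1 = ((-1/((-2*I)) + 4/6)*(-1))*1 = ((-I/2 + 4*(⅙))*(-1))*1 = ((-I/2 + ⅔)*(-1))*1 = ((⅔ - I/2)*(-1))*1 = (-⅔ + I/2)*1 = -⅔ + I/2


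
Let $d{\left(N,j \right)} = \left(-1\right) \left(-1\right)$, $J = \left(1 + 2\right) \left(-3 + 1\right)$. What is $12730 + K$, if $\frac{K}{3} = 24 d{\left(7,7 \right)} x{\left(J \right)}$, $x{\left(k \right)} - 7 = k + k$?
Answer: $12370$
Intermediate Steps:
$J = -6$ ($J = 3 \left(-2\right) = -6$)
$d{\left(N,j \right)} = 1$
$x{\left(k \right)} = 7 + 2 k$ ($x{\left(k \right)} = 7 + \left(k + k\right) = 7 + 2 k$)
$K = -360$ ($K = 3 \cdot 24 \cdot 1 \left(7 + 2 \left(-6\right)\right) = 3 \cdot 24 \left(7 - 12\right) = 3 \cdot 24 \left(-5\right) = 3 \left(-120\right) = -360$)
$12730 + K = 12730 - 360 = 12370$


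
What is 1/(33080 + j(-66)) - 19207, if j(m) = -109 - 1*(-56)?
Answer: -634349588/33027 ≈ -19207.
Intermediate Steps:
j(m) = -53 (j(m) = -109 + 56 = -53)
1/(33080 + j(-66)) - 19207 = 1/(33080 - 53) - 19207 = 1/33027 - 19207 = -634349588/33027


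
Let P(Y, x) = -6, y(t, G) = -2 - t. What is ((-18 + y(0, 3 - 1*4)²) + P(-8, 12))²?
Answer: 400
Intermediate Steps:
((-18 + y(0, 3 - 1*4)²) + P(-8, 12))² = ((-18 + (-2 - 1*0)²) - 6)² = ((-18 + (-2 + 0)²) - 6)² = ((-18 + (-2)²) - 6)² = ((-18 + 4) - 6)² = (-14 - 6)² = (-20)² = 400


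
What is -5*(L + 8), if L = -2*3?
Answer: -10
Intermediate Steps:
L = -6
-5*(L + 8) = -5*(-6 + 8) = -5*2 = -10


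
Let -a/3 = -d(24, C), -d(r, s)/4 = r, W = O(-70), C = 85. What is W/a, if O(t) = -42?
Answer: 7/48 ≈ 0.14583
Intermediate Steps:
W = -42
d(r, s) = -4*r
a = -288 (a = -(-3)*(-4*24) = -(-3)*(-96) = -3*96 = -288)
W/a = -42/(-288) = -42*(-1/288) = 7/48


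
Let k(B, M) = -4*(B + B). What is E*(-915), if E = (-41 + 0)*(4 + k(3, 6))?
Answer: -750300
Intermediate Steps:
k(B, M) = -8*B
E = 820 (E = (-41 + 0)*(4 - 8*3) = -41*(4 - 24) = -41*(-20) = 820)
E*(-915) = 820*(-915) = -750300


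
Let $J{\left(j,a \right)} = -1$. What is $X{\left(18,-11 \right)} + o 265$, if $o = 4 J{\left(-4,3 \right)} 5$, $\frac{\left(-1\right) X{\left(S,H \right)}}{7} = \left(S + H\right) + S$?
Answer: $-5475$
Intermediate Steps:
$X{\left(S,H \right)} = - 14 S - 7 H$ ($X{\left(S,H \right)} = - 7 \left(\left(S + H\right) + S\right) = - 7 \left(\left(H + S\right) + S\right) = - 7 \left(H + 2 S\right) = - 14 S - 7 H$)
$o = -20$ ($o = 4 \left(-1\right) 5 = \left(-4\right) 5 = -20$)
$X{\left(18,-11 \right)} + o 265 = \left(\left(-14\right) 18 - -77\right) - 5300 = \left(-252 + 77\right) - 5300 = -175 - 5300 = -5475$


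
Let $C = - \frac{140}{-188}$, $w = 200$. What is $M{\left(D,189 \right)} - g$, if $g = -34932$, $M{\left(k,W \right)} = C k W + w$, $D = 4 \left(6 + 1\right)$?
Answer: $\frac{1836424}{47} \approx 39073.0$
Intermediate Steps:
$D = 28$ ($D = 4 \cdot 7 = 28$)
$C = \frac{35}{47}$ ($C = \left(-140\right) \left(- \frac{1}{188}\right) = \frac{35}{47} \approx 0.74468$)
$M{\left(k,W \right)} = 200 + \frac{35 W k}{47}$ ($M{\left(k,W \right)} = \frac{35 k}{47} W + 200 = \frac{35 W k}{47} + 200 = 200 + \frac{35 W k}{47}$)
$M{\left(D,189 \right)} - g = \left(200 + \frac{35}{47} \cdot 189 \cdot 28\right) - -34932 = \left(200 + \frac{185220}{47}\right) + 34932 = \frac{194620}{47} + 34932 = \frac{1836424}{47}$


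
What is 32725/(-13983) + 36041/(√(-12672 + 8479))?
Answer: -32725/13983 - 36041*I*√4193/4193 ≈ -2.3403 - 556.59*I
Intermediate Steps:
32725/(-13983) + 36041/(√(-12672 + 8479)) = 32725*(-1/13983) + 36041/(√(-4193)) = -32725/13983 + 36041/((I*√4193)) = -32725/13983 + 36041*(-I*√4193/4193) = -32725/13983 - 36041*I*√4193/4193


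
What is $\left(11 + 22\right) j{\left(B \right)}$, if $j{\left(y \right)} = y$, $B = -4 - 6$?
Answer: $-330$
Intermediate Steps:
$B = -10$ ($B = -4 - 6 = -10$)
$\left(11 + 22\right) j{\left(B \right)} = \left(11 + 22\right) \left(-10\right) = 33 \left(-10\right) = -330$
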